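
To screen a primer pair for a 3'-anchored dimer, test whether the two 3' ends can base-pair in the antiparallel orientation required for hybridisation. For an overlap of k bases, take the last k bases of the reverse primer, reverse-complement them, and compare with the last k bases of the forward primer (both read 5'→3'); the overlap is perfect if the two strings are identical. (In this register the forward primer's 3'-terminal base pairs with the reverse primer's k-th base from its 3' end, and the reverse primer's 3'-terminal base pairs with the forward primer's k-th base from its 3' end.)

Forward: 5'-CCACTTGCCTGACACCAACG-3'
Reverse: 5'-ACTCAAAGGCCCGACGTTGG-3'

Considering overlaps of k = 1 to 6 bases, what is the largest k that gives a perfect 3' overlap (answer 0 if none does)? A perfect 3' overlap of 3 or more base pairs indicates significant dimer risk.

Longest perfect overlap: 6 complementary base pairs; significant dimer risk (threshold 3).

Last 6 bases (5'→3') — forward …CCAACG, reverse …CGTTGG.
Reverse complement of the reverse primer's last 6 bases: CCAACG; its first k bases are the reverse complement of the reverse primer's last k bases, so a perfect k-base overlap needs the forward primer's last k bases to equal them.
Comparing (forward last k vs required): k=1: G vs C ✗; k=2: CG vs CC ✗; k=3: ACG vs CCA ✗; k=4: AACG vs CCAA ✗; k=5: CAACG vs CCAAC ✗; k=6: CCAACG vs CCAACG ✓.
Only k = 6 is perfect, so the longest perfect 3' overlap is 6.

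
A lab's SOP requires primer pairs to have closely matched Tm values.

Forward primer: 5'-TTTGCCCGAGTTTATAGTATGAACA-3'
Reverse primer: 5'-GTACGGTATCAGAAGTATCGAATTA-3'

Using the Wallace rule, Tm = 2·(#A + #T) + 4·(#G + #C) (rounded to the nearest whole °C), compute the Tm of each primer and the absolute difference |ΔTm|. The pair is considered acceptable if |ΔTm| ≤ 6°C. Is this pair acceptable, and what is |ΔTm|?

|ΔTm| = 0°C; the pair is acceptable.

Forward: A=7 T=9 G=5 C=4 → Tm = 2·16 + 4·9 = 68°C.
Reverse: A=9 T=7 G=6 C=3 → Tm = 2·16 + 4·9 = 68°C.
|ΔTm| = |68 − 68| = 0°C, ≤ 6°C.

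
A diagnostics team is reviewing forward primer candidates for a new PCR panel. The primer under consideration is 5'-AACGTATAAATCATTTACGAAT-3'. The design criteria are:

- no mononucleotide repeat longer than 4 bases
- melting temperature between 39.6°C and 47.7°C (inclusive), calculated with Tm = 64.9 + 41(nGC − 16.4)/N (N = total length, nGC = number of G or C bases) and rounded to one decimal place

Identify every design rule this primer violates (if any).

Base counts: A=10, T=7, G=2, C=3 (length 22).
homopolymer run: longest run = 3 ✓
Tm: Tm = 64.9 + 41·(5 − 16.4)/22 = 43.7°C ✓

Meets all criteria.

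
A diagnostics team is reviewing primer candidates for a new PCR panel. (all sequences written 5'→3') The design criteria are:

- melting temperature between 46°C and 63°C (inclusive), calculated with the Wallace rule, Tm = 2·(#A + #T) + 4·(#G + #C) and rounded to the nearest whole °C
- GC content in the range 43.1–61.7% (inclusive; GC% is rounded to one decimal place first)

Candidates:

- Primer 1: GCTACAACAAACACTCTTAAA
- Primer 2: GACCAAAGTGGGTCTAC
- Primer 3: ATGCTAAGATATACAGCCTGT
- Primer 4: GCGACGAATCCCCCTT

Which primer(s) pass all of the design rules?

Primer 1 (21 nt, A=10 T=4 G=1 C=6): Tm = 2·14 + 4·7 = 56°C ✓; GC 7/21 = 33.3%, outside 43.1–61.7% ✗ — fails.
Primer 2 (17 nt, A=5 T=3 G=5 C=4): Tm = 2·8 + 4·9 = 52°C ✓; GC 9/17 = 52.9% ✓ — passes.
Primer 3 (21 nt, A=7 T=6 G=4 C=4): Tm = 2·13 + 4·8 = 58°C ✓; GC 8/21 = 38.1%, outside 43.1–61.7% ✗ — fails.
Primer 4 (16 nt, A=3 T=3 G=3 C=7): Tm = 2·6 + 4·10 = 52°C ✓; GC 10/16 = 62.5%, outside 43.1–61.7% ✗ — fails.

Primer 2 only.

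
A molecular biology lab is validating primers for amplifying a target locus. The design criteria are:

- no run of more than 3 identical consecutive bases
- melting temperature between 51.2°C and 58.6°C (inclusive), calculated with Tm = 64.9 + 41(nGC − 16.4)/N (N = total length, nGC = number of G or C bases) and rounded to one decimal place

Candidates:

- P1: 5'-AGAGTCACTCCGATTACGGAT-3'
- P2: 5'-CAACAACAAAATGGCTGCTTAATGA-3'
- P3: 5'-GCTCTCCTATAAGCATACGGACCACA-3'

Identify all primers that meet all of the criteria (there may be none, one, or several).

P1 (21 nt, A=6 T=5 G=5 C=5): longest run = 2 ✓; Tm = 64.9 + 41·(10 − 16.4)/21 = 52.4°C ✓ — passes.
P2 (25 nt, A=11 T=5 G=4 C=5): longest run = 4, exceeds 3 ✗; Tm = 64.9 + 41·(9 − 16.4)/25 = 52.8°C ✓ — fails.
P3 (26 nt, A=8 T=5 G=4 C=9): longest run = 2 ✓; Tm = 64.9 + 41·(13 − 16.4)/26 = 59.5°C, outside 51.2–58.6°C ✗ — fails.

P1 only.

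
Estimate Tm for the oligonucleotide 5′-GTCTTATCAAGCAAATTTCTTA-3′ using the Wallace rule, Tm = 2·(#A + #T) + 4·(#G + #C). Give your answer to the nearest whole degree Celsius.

56°C

Base counts: A=7, T=9, G=2, C=4 (length 22).
Tm = 2·(7+9) + 4·(2+4) = 2·16 + 4·6 = 32 + 24 = 56°C.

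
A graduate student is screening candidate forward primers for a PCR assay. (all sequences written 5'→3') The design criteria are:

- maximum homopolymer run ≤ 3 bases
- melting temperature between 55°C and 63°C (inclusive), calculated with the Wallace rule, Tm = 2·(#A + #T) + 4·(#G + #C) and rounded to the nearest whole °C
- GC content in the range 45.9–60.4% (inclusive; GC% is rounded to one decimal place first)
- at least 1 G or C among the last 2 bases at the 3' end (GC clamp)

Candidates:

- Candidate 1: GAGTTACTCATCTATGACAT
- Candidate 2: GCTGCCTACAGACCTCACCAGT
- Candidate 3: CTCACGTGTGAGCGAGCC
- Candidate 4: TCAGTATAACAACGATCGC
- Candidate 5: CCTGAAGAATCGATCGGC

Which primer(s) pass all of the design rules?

Candidate 1 (20 nt, A=6 T=7 G=3 C=4): longest run = 2 ✓; Tm = 2·13 + 4·7 = 54°C, outside 55–63°C ✗; GC 7/20 = 35.0%, outside 45.9–60.4% ✗; 3' end AT has 0 G/C, need ≥1 ✗ — fails.
Candidate 2 (22 nt, A=5 T=4 G=4 C=9): longest run = 2 ✓; Tm = 2·9 + 4·13 = 70°C, outside 55–63°C ✗; GC 13/22 = 59.1% ✓; 3' end GT has 1 G/C ✓ — fails.
Candidate 3 (18 nt, A=3 T=3 G=6 C=6): longest run = 2 ✓; Tm = 2·6 + 4·12 = 60°C ✓; GC 12/18 = 66.7%, outside 45.9–60.4% ✗; 3' end CC has 2 G/C ✓ — fails.
Candidate 4 (19 nt, A=7 T=4 G=3 C=5): longest run = 2 ✓; Tm = 2·11 + 4·8 = 54°C, outside 55–63°C ✗; GC 8/19 = 42.1%, outside 45.9–60.4% ✗; 3' end GC has 2 G/C ✓ — fails.
Candidate 5 (18 nt, A=5 T=3 G=5 C=5): longest run = 2 ✓; Tm = 2·8 + 4·10 = 56°C ✓; GC 10/18 = 55.6% ✓; 3' end GC has 2 G/C ✓ — passes.

Candidate 5 only.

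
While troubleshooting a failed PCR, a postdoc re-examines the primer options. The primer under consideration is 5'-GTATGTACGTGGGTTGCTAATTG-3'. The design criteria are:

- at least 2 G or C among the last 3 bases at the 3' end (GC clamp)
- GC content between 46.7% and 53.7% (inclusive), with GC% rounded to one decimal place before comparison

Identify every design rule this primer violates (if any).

Fails: GC clamp, GC content.

Base counts: A=4, T=9, G=8, C=2 (length 23).
GC clamp: 3' end TTG has 1 G/C, need ≥2 ✗
GC content: GC 10/23 = 43.5%, outside 46.7–53.7% ✗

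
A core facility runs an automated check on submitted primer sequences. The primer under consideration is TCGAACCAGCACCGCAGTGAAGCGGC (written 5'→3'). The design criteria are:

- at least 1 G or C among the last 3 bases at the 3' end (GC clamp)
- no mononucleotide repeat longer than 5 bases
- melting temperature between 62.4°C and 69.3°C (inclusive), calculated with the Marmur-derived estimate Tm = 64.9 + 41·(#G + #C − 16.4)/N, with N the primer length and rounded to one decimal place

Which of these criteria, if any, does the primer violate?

Base counts: A=7, T=2, G=8, C=9 (length 26).
GC clamp: 3' end GGC has 3 G/C ✓
homopolymer run: longest run = 2 ✓
Tm: Tm = 64.9 + 41·(17 − 16.4)/26 = 65.8°C ✓

Meets all criteria.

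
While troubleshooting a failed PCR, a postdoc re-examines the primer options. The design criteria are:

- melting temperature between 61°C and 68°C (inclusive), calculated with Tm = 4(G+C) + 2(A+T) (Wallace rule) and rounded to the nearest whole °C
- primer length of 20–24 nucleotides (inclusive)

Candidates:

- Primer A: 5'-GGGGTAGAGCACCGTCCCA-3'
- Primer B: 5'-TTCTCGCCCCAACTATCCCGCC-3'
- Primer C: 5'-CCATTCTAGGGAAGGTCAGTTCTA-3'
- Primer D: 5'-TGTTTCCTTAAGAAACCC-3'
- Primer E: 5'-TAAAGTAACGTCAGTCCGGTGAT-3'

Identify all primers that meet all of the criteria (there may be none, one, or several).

Primer E only.

Primer A (19 nt, A=4 T=2 G=7 C=6): Tm = 2·6 + 4·13 = 64°C ✓; length 19, outside 20–24 ✗ — fails.
Primer B (22 nt, A=3 T=5 G=2 C=12): Tm = 2·8 + 4·14 = 72°C, outside 61–68°C ✗; length 22 ✓ — fails.
Primer C (24 nt, A=6 T=7 G=6 C=5): Tm = 2·13 + 4·11 = 70°C, outside 61–68°C ✗; length 24 ✓ — fails.
Primer D (18 nt, A=5 T=6 G=2 C=5): Tm = 2·11 + 4·7 = 50°C, outside 61–68°C ✗; length 18, outside 20–24 ✗ — fails.
Primer E (23 nt, A=7 T=6 G=6 C=4): Tm = 2·13 + 4·10 = 66°C ✓; length 23 ✓ — passes.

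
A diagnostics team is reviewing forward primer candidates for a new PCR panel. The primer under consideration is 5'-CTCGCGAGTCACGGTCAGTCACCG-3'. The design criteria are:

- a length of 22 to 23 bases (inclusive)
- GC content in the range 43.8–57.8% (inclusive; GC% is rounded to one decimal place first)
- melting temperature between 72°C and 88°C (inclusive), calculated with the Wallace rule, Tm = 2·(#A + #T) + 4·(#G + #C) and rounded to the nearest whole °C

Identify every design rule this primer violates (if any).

Fails: length, GC content.

Base counts: A=4, T=4, G=7, C=9 (length 24).
length: length 24, outside 22–23 ✗
GC content: GC 16/24 = 66.7%, outside 43.8–57.8% ✗
Tm: Tm = 2·8 + 4·16 = 80°C ✓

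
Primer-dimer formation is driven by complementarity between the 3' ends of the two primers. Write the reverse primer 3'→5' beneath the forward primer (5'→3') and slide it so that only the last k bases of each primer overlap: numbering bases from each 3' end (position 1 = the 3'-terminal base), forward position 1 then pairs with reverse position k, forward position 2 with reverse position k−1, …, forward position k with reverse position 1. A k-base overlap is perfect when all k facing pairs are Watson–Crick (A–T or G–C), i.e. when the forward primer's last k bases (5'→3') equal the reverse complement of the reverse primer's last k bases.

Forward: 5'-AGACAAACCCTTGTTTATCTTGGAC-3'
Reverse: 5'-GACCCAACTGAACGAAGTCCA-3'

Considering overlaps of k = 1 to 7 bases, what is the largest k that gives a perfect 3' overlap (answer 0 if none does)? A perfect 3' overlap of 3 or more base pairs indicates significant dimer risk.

Last 7 bases (5'→3') — forward …CTTGGAC, reverse …AAGTCCA.
Reverse complement of the reverse primer's last 7 bases: TGGACTT; its first k bases are the reverse complement of the reverse primer's last k bases, so a perfect k-base overlap needs the forward primer's last k bases to equal them.
Comparing (forward last k vs required): k=1: C vs T ✗; k=2: AC vs TG ✗; k=3: GAC vs TGG ✗; k=4: GGAC vs TGGA ✗; k=5: TGGAC vs TGGAC ✓; k=6: TTGGAC vs TGGACT ✗; k=7: CTTGGAC vs TGGACTT ✗.
Only k = 5 is perfect, so the longest perfect 3' overlap is 5.

Longest perfect overlap: 5 complementary base pairs; significant dimer risk (threshold 3).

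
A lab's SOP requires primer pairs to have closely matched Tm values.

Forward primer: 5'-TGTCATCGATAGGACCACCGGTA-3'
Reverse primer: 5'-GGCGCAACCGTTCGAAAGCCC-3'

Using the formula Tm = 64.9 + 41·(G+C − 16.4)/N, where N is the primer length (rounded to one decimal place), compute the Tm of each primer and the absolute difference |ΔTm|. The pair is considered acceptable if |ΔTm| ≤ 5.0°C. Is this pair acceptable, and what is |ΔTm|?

|ΔTm| = 3.1°C; the pair is acceptable.

Forward: G+C = 12, N = 23 → Tm = 64.9 + 41·(12 − 16.4)/23 = 57.1°C.
Reverse: G+C = 14, N = 21 → Tm = 64.9 + 41·(14 − 16.4)/21 = 60.2°C.
|ΔTm| = |57.1 − 60.2| = 3.1°C, ≤ 5.0°C.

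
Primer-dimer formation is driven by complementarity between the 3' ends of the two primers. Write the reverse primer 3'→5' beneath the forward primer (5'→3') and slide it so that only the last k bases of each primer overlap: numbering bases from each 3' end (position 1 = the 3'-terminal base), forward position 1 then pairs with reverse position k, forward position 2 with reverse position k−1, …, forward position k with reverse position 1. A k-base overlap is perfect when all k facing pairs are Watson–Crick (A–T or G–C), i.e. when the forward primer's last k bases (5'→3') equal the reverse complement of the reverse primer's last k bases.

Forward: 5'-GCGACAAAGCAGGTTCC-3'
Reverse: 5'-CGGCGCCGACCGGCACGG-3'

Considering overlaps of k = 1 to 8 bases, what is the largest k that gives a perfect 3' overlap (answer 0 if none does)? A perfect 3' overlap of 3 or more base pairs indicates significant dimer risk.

Longest perfect overlap: 2 complementary base pairs; below the dimer-risk threshold (threshold 3).

Last 8 bases (5'→3') — forward …CAGGTTCC, reverse …CGGCACGG.
Reverse complement of the reverse primer's last 8 bases: CCGTGCCG; its first k bases are the reverse complement of the reverse primer's last k bases, so a perfect k-base overlap needs the forward primer's last k bases to equal them.
Comparing (forward last k vs required): k=1: C vs C ✓; k=2: CC vs CC ✓; k=3: TCC vs CCG ✗; k=4: TTCC vs CCGT ✗; k=5: GTTCC vs CCGTG ✗; k=6: GGTTCC vs CCGTGC ✗; k=7: AGGTTCC vs CCGTGCC ✗; k=8: CAGGTTCC vs CCGTGCCG ✗.
Perfect overlaps at k = 1, 2; the largest is 2.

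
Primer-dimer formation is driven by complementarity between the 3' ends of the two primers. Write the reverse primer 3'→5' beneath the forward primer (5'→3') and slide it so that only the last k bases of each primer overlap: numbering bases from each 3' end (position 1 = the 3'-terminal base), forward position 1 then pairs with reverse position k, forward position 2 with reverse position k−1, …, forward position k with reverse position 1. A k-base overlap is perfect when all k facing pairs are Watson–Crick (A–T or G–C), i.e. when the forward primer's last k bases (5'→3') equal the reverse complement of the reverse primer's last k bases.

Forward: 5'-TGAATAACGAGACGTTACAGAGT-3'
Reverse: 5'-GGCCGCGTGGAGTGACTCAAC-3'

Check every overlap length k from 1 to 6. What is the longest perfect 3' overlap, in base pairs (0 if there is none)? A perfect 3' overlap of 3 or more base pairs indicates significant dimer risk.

Last 6 bases (5'→3') — forward …CAGAGT, reverse …CTCAAC.
Reverse complement of the reverse primer's last 6 bases: GTTGAG; its first k bases are the reverse complement of the reverse primer's last k bases, so a perfect k-base overlap needs the forward primer's last k bases to equal them.
Comparing (forward last k vs required): k=1: T vs G ✗; k=2: GT vs GT ✓; k=3: AGT vs GTT ✗; k=4: GAGT vs GTTG ✗; k=5: AGAGT vs GTTGA ✗; k=6: CAGAGT vs GTTGAG ✗.
Only k = 2 is perfect, so the longest perfect 3' overlap is 2.

Longest perfect overlap: 2 complementary base pairs; below the dimer-risk threshold (threshold 3).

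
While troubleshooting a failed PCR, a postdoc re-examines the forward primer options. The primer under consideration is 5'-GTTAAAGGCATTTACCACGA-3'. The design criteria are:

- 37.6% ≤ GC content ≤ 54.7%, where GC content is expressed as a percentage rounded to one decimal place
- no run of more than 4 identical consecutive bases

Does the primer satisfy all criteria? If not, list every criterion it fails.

Base counts: A=7, T=5, G=4, C=4 (length 20).
GC content: GC 8/20 = 40.0% ✓
homopolymer run: longest run = 3 ✓

Meets all criteria.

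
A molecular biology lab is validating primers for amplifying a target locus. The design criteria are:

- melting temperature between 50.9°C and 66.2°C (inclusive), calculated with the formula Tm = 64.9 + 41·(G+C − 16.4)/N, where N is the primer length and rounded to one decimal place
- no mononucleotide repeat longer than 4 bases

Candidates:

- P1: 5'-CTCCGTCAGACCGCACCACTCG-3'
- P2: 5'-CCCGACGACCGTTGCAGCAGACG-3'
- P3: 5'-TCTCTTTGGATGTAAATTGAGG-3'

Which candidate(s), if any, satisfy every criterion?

P1 (22 nt, A=4 T=3 G=4 C=11): Tm = 64.9 + 41·(15 − 16.4)/22 = 62.3°C ✓; longest run = 2 ✓ — passes.
P2 (23 nt, A=5 T=2 G=7 C=9): Tm = 64.9 + 41·(16 − 16.4)/23 = 64.2°C ✓; longest run = 3 ✓ — passes.
P3 (22 nt, A=5 T=9 G=6 C=2): Tm = 64.9 + 41·(8 − 16.4)/22 = 49.2°C, outside 50.9–66.2°C ✗; longest run = 3 ✓ — fails.

P1 and P2.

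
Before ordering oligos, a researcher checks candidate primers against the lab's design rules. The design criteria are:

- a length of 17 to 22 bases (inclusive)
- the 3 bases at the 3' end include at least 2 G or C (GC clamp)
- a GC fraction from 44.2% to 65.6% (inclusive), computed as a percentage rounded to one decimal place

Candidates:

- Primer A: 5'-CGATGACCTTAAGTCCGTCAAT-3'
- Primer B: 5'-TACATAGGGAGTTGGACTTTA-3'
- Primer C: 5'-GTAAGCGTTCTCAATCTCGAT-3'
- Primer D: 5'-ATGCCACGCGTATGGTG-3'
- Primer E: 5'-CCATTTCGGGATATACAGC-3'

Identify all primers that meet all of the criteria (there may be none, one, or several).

Primer A (22 nt, A=6 T=6 G=4 C=6): length 22 ✓; 3' end AAT has 0 G/C, need ≥2 ✗; GC 10/22 = 45.5% ✓ — fails.
Primer B (21 nt, A=6 T=7 G=6 C=2): length 21 ✓; 3' end TTA has 0 G/C, need ≥2 ✗; GC 8/21 = 38.1%, outside 44.2–65.6% ✗ — fails.
Primer C (21 nt, A=5 T=7 G=4 C=5): length 21 ✓; 3' end GAT has 1 G/C, need ≥2 ✗; GC 9/21 = 42.9%, outside 44.2–65.6% ✗ — fails.
Primer D (17 nt, A=3 T=4 G=6 C=4): length 17 ✓; 3' end GTG has 2 G/C ✓; GC 10/17 = 58.8% ✓ — passes.
Primer E (19 nt, A=5 T=5 G=4 C=5): length 19 ✓; 3' end AGC has 2 G/C ✓; GC 9/19 = 47.4% ✓ — passes.

Primer D and Primer E.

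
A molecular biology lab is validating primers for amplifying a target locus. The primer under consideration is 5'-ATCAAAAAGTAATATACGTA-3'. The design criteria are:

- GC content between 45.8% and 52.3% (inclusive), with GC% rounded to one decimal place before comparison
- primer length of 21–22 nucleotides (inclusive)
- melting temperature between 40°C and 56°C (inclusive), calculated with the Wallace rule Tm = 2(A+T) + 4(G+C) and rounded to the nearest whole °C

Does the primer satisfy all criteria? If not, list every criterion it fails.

Fails: GC content, length.

Base counts: A=11, T=5, G=2, C=2 (length 20).
GC content: GC 4/20 = 20.0%, outside 45.8–52.3% ✗
length: length 20, outside 21–22 ✗
Tm: Tm = 2·16 + 4·4 = 48°C ✓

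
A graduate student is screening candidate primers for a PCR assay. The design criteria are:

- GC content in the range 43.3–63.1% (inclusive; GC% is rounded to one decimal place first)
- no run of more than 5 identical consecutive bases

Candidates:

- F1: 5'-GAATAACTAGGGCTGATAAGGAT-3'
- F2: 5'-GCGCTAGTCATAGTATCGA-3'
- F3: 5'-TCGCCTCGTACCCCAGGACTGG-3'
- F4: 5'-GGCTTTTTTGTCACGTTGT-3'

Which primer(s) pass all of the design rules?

F2 only.

F1 (23 nt, A=9 T=5 G=7 C=2): GC 9/23 = 39.1%, outside 43.3–63.1% ✗; longest run = 3 ✓ — fails.
F2 (19 nt, A=5 T=5 G=5 C=4): GC 9/19 = 47.4% ✓; longest run = 1 ✓ — passes.
F3 (22 nt, A=3 T=4 G=6 C=9): GC 15/22 = 68.2%, outside 43.3–63.1% ✗; longest run = 4 ✓ — fails.
F4 (19 nt, A=1 T=10 G=5 C=3): GC 8/19 = 42.1%, outside 43.3–63.1% ✗; longest run = 6, exceeds 5 ✗ — fails.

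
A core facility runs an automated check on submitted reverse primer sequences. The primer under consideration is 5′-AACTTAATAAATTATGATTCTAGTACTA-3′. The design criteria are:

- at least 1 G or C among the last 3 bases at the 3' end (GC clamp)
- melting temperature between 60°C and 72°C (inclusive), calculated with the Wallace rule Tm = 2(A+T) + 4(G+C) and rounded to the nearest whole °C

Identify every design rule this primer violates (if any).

Meets all criteria.

Base counts: A=12, T=11, G=2, C=3 (length 28).
GC clamp: 3' end CTA has 1 G/C ✓
Tm: Tm = 2·23 + 4·5 = 66°C ✓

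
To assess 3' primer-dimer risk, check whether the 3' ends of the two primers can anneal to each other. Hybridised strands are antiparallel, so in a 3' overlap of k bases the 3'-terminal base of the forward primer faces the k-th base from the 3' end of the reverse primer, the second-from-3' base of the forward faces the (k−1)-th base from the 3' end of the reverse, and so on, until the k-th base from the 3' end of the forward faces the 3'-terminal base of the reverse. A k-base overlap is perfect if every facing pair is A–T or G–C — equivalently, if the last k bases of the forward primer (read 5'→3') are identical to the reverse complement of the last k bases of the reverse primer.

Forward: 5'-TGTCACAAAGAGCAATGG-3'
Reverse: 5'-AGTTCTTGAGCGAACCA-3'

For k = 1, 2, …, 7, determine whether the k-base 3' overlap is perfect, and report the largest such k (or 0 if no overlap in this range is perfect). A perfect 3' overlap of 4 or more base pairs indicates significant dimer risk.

Last 7 bases (5'→3') — forward …GCAATGG, reverse …CGAACCA.
Reverse complement of the reverse primer's last 7 bases: TGGTTCG; its first k bases are the reverse complement of the reverse primer's last k bases, so a perfect k-base overlap needs the forward primer's last k bases to equal them.
Comparing (forward last k vs required): k=1: G vs T ✗; k=2: GG vs TG ✗; k=3: TGG vs TGG ✓; k=4: ATGG vs TGGT ✗; k=5: AATGG vs TGGTT ✗; k=6: CAATGG vs TGGTTC ✗; k=7: GCAATGG vs TGGTTCG ✗.
Only k = 3 is perfect, so the longest perfect 3' overlap is 3.

Longest perfect overlap: 3 complementary base pairs; below the dimer-risk threshold (threshold 4).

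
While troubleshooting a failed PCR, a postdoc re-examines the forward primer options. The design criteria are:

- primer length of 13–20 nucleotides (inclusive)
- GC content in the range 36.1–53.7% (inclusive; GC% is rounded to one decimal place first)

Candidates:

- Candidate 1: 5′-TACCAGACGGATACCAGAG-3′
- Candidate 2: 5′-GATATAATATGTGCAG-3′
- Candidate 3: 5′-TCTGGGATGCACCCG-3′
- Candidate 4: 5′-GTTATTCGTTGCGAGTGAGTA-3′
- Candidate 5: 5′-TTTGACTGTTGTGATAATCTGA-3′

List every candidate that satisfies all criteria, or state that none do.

Candidate 1 (19 nt, A=7 T=2 G=5 C=5): length 19 ✓; GC 10/19 = 52.6% ✓ — passes.
Candidate 2 (16 nt, A=6 T=5 G=4 C=1): length 16 ✓; GC 5/16 = 31.3%, outside 36.1–53.7% ✗ — fails.
Candidate 3 (15 nt, A=2 T=3 G=5 C=5): length 15 ✓; GC 10/15 = 66.7%, outside 36.1–53.7% ✗ — fails.
Candidate 4 (21 nt, A=4 T=8 G=7 C=2): length 21, outside 13–20 ✗; GC 9/21 = 42.9% ✓ — fails.
Candidate 5 (22 nt, A=5 T=10 G=5 C=2): length 22, outside 13–20 ✗; GC 7/22 = 31.8%, outside 36.1–53.7% ✗ — fails.

Candidate 1 only.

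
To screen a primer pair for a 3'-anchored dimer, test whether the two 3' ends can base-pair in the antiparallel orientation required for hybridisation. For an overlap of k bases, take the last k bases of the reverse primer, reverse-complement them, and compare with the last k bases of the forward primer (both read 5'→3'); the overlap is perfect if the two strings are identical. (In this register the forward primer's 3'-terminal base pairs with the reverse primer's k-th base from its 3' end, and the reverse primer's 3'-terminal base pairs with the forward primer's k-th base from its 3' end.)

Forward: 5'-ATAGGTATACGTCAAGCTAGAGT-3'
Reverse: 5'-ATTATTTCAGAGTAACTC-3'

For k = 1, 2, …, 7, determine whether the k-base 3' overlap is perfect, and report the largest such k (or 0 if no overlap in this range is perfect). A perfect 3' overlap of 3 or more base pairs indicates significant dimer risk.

Longest perfect overlap: 4 complementary base pairs; significant dimer risk (threshold 3).

Last 7 bases (5'→3') — forward …CTAGAGT, reverse …GTAACTC.
Reverse complement of the reverse primer's last 7 bases: GAGTTAC; its first k bases are the reverse complement of the reverse primer's last k bases, so a perfect k-base overlap needs the forward primer's last k bases to equal them.
Comparing (forward last k vs required): k=1: T vs G ✗; k=2: GT vs GA ✗; k=3: AGT vs GAG ✗; k=4: GAGT vs GAGT ✓; k=5: AGAGT vs GAGTT ✗; k=6: TAGAGT vs GAGTTA ✗; k=7: CTAGAGT vs GAGTTAC ✗.
Only k = 4 is perfect, so the longest perfect 3' overlap is 4.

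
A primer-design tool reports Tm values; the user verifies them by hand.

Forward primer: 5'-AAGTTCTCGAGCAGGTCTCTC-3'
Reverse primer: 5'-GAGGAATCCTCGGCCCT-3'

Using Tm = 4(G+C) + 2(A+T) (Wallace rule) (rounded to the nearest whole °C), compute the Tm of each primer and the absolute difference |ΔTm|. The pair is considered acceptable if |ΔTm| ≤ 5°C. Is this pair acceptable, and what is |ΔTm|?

|ΔTm| = 8°C; the pair is not acceptable.

Forward: A=4 T=6 G=5 C=6 → Tm = 2·10 + 4·11 = 64°C.
Reverse: A=3 T=3 G=5 C=6 → Tm = 2·6 + 4·11 = 56°C.
|ΔTm| = |64 − 56| = 8°C, > 5°C.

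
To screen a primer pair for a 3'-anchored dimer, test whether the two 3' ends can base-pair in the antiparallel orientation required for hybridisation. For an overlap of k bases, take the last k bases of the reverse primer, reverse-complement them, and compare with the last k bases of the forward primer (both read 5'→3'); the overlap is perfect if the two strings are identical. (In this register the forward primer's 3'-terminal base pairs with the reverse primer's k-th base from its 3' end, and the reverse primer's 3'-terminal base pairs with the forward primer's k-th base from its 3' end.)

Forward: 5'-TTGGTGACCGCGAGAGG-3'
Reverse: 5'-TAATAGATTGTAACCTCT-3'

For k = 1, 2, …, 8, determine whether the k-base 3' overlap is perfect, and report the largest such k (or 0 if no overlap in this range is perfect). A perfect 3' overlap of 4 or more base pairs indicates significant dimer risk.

Longest perfect overlap: 5 complementary base pairs; significant dimer risk (threshold 4).

Last 8 bases (5'→3') — forward …GCGAGAGG, reverse …TAACCTCT.
Reverse complement of the reverse primer's last 8 bases: AGAGGTTA; its first k bases are the reverse complement of the reverse primer's last k bases, so a perfect k-base overlap needs the forward primer's last k bases to equal them.
Comparing (forward last k vs required): k=1: G vs A ✗; k=2: GG vs AG ✗; k=3: AGG vs AGA ✗; k=4: GAGG vs AGAG ✗; k=5: AGAGG vs AGAGG ✓; k=6: GAGAGG vs AGAGGT ✗; k=7: CGAGAGG vs AGAGGTT ✗; k=8: GCGAGAGG vs AGAGGTTA ✗.
Only k = 5 is perfect, so the longest perfect 3' overlap is 5.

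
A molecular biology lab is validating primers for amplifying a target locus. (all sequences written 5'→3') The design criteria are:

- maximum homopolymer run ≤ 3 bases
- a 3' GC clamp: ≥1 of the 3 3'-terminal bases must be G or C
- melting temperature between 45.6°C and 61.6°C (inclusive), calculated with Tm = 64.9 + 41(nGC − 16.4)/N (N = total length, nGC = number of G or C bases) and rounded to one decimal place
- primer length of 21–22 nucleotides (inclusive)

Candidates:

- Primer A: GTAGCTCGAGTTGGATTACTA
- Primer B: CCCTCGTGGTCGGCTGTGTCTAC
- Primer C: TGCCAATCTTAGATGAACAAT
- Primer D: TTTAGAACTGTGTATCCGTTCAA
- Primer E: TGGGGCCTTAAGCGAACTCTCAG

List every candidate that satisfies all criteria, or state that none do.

Primer A only.

Primer A (21 nt, A=5 T=7 G=6 C=3): longest run = 2 ✓; 3' end CTA has 1 G/C ✓; Tm = 64.9 + 41·(9 − 16.4)/21 = 50.5°C ✓; length 21 ✓ — passes.
Primer B (23 nt, A=1 T=7 G=7 C=8): longest run = 3 ✓; 3' end TAC has 1 G/C ✓; Tm = 64.9 + 41·(15 − 16.4)/23 = 62.4°C, outside 45.6–61.6°C ✗; length 23, outside 21–22 ✗ — fails.
Primer C (21 nt, A=8 T=6 G=3 C=4): longest run = 2 ✓; 3' end AAT has 0 G/C, need ≥1 ✗; Tm = 64.9 + 41·(7 − 16.4)/21 = 46.5°C ✓; length 21 ✓ — fails.
Primer D (23 nt, A=6 T=9 G=4 C=4): longest run = 3 ✓; 3' end CAA has 1 G/C ✓; Tm = 64.9 + 41·(8 − 16.4)/23 = 49.9°C ✓; length 23, outside 21–22 ✗ — fails.
Primer E (23 nt, A=5 T=5 G=7 C=6): longest run = 4, exceeds 3 ✗; 3' end CAG has 2 G/C ✓; Tm = 64.9 + 41·(13 − 16.4)/23 = 58.8°C ✓; length 23, outside 21–22 ✗ — fails.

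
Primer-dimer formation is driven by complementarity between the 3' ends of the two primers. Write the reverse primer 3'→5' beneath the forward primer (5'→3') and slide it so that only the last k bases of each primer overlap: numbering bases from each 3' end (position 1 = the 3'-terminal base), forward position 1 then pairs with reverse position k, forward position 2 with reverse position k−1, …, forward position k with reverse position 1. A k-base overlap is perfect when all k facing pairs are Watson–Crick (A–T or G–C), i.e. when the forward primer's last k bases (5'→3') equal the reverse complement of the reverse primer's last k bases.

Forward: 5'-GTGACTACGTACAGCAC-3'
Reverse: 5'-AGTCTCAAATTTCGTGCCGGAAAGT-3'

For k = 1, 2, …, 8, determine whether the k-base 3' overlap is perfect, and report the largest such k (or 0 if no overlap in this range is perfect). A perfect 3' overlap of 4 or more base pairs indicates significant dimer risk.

Last 8 bases (5'→3') — forward …TACAGCAC, reverse …CGGAAAGT.
Reverse complement of the reverse primer's last 8 bases: ACTTTCCG; its first k bases are the reverse complement of the reverse primer's last k bases, so a perfect k-base overlap needs the forward primer's last k bases to equal them.
Comparing (forward last k vs required): k=1: C vs A ✗; k=2: AC vs AC ✓; k=3: CAC vs ACT ✗; k=4: GCAC vs ACTT ✗; k=5: AGCAC vs ACTTT ✗; k=6: CAGCAC vs ACTTTC ✗; k=7: ACAGCAC vs ACTTTCC ✗; k=8: TACAGCAC vs ACTTTCCG ✗.
Only k = 2 is perfect, so the longest perfect 3' overlap is 2.

Longest perfect overlap: 2 complementary base pairs; below the dimer-risk threshold (threshold 4).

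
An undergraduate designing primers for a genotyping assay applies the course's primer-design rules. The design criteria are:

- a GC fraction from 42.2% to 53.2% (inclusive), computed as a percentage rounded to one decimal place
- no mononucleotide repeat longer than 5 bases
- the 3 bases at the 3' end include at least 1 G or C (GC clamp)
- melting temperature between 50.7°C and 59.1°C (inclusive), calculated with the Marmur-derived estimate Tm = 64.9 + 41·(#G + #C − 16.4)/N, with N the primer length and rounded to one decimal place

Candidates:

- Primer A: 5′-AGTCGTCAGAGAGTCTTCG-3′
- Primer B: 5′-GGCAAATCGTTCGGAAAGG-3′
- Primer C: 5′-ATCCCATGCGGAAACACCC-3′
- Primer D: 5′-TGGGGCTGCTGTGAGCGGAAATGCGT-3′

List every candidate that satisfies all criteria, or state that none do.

Primer A (19 nt, A=4 T=5 G=6 C=4): GC 10/19 = 52.6% ✓; longest run = 2 ✓; 3' end TCG has 2 G/C ✓; Tm = 64.9 + 41·(10 − 16.4)/19 = 51.1°C ✓ — passes.
Primer B (19 nt, A=6 T=3 G=7 C=3): GC 10/19 = 52.6% ✓; longest run = 3 ✓; 3' end AGG has 2 G/C ✓; Tm = 64.9 + 41·(10 − 16.4)/19 = 51.1°C ✓ — passes.
Primer C (19 nt, A=6 T=2 G=3 C=8): GC 11/19 = 57.9%, outside 42.2–53.2% ✗; longest run = 3 ✓; 3' end CCC has 3 G/C ✓; Tm = 64.9 + 41·(11 − 16.4)/19 = 53.2°C ✓ — fails.
Primer D (26 nt, A=4 T=6 G=12 C=4): GC 16/26 = 61.5%, outside 42.2–53.2% ✗; longest run = 4 ✓; 3' end CGT has 2 G/C ✓; Tm = 64.9 + 41·(16 − 16.4)/26 = 64.3°C, outside 50.7–59.1°C ✗ — fails.

Primer A and Primer B.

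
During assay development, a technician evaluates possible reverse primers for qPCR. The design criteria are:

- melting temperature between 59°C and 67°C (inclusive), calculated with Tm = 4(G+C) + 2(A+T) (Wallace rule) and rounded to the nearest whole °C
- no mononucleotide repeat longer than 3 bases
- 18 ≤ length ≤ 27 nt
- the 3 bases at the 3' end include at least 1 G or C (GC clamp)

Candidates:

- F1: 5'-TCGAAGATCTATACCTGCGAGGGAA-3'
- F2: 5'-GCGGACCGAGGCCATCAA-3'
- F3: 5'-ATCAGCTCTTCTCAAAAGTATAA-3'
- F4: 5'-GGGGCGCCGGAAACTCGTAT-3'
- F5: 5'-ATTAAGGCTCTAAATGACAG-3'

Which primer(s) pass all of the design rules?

F1 (25 nt, A=8 T=5 G=7 C=5): Tm = 2·13 + 4·12 = 74°C, outside 59–67°C ✗; longest run = 3 ✓; length 25 ✓; 3' end GAA has 1 G/C ✓ — fails.
F2 (18 nt, A=5 T=1 G=6 C=6): Tm = 2·6 + 4·12 = 60°C ✓; longest run = 2 ✓; length 18 ✓; 3' end CAA has 1 G/C ✓ — passes.
F3 (23 nt, A=9 T=7 G=2 C=5): Tm = 2·16 + 4·7 = 60°C ✓; longest run = 4, exceeds 3 ✗; length 23 ✓; 3' end TAA has 0 G/C, need ≥1 ✗ — fails.
F4 (20 nt, A=4 T=3 G=8 C=5): Tm = 2·7 + 4·13 = 66°C ✓; longest run = 4, exceeds 3 ✗; length 20 ✓; 3' end TAT has 0 G/C, need ≥1 ✗ — fails.
F5 (20 nt, A=8 T=5 G=4 C=3): Tm = 2·13 + 4·7 = 54°C, outside 59–67°C ✗; longest run = 3 ✓; length 20 ✓; 3' end CAG has 2 G/C ✓ — fails.

F2 only.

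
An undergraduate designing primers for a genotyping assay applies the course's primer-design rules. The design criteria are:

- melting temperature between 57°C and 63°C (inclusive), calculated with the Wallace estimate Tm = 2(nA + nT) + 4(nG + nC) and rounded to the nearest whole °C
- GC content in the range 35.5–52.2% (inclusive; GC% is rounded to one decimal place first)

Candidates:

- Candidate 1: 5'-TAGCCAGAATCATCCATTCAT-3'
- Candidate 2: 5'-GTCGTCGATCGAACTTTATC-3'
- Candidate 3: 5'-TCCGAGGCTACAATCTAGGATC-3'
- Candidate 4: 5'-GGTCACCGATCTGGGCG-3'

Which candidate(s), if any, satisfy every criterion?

Candidate 1 and Candidate 2.

Candidate 1 (21 nt, A=7 T=6 G=2 C=6): Tm = 2·13 + 4·8 = 58°C ✓; GC 8/21 = 38.1% ✓ — passes.
Candidate 2 (20 nt, A=4 T=7 G=4 C=5): Tm = 2·11 + 4·9 = 58°C ✓; GC 9/20 = 45.0% ✓ — passes.
Candidate 3 (22 nt, A=6 T=5 G=5 C=6): Tm = 2·11 + 4·11 = 66°C, outside 57–63°C ✗; GC 11/22 = 50.0% ✓ — fails.
Candidate 4 (17 nt, A=2 T=3 G=7 C=5): Tm = 2·5 + 4·12 = 58°C ✓; GC 12/17 = 70.6%, outside 35.5–52.2% ✗ — fails.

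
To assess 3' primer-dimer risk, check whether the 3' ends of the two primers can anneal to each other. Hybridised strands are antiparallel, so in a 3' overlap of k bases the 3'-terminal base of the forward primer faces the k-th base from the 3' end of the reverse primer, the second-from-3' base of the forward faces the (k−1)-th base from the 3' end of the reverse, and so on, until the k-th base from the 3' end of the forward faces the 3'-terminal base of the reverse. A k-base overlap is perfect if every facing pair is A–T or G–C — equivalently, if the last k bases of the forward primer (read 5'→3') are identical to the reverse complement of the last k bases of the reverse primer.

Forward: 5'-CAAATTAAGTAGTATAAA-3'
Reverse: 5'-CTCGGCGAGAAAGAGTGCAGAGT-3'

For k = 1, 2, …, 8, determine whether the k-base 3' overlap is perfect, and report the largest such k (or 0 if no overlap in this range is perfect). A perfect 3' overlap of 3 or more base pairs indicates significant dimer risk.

Last 8 bases (5'→3') — forward …AGTATAAA, reverse …TGCAGAGT.
Reverse complement of the reverse primer's last 8 bases: ACTCTGCA; its first k bases are the reverse complement of the reverse primer's last k bases, so a perfect k-base overlap needs the forward primer's last k bases to equal them.
Comparing (forward last k vs required): k=1: A vs A ✓; k=2: AA vs AC ✗; k=3: AAA vs ACT ✗; k=4: TAAA vs ACTC ✗; k=5: ATAAA vs ACTCT ✗; k=6: TATAAA vs ACTCTG ✗; k=7: GTATAAA vs ACTCTGC ✗; k=8: AGTATAAA vs ACTCTGCA ✗.
Only k = 1 is perfect, so the longest perfect 3' overlap is 1.

Longest perfect overlap: 1 complementary base pair; below the dimer-risk threshold (threshold 3).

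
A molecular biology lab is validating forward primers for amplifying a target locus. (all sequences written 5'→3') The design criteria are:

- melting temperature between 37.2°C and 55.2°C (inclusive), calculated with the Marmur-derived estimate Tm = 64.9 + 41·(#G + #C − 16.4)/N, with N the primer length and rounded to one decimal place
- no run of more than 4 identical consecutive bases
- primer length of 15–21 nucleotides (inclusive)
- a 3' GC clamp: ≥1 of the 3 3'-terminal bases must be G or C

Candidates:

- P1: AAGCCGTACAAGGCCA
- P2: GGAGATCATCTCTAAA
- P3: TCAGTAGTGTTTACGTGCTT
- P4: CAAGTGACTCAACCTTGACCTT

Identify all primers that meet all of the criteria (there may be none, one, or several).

P1 and P3.

P1 (16 nt, A=6 T=1 G=4 C=5): Tm = 64.9 + 41·(9 − 16.4)/16 = 45.9°C ✓; longest run = 2 ✓; length 16 ✓; 3' end CCA has 2 G/C ✓ — passes.
P2 (16 nt, A=6 T=4 G=3 C=3): Tm = 64.9 + 41·(6 − 16.4)/16 = 38.3°C ✓; longest run = 3 ✓; length 16 ✓; 3' end AAA has 0 G/C, need ≥1 ✗ — fails.
P3 (20 nt, A=3 T=9 G=5 C=3): Tm = 64.9 + 41·(8 − 16.4)/20 = 47.7°C ✓; longest run = 3 ✓; length 20 ✓; 3' end CTT has 1 G/C ✓ — passes.
P4 (22 nt, A=6 T=6 G=3 C=7): Tm = 64.9 + 41·(10 − 16.4)/22 = 53.0°C ✓; longest run = 2 ✓; length 22, outside 15–21 ✗; 3' end CTT has 1 G/C ✓ — fails.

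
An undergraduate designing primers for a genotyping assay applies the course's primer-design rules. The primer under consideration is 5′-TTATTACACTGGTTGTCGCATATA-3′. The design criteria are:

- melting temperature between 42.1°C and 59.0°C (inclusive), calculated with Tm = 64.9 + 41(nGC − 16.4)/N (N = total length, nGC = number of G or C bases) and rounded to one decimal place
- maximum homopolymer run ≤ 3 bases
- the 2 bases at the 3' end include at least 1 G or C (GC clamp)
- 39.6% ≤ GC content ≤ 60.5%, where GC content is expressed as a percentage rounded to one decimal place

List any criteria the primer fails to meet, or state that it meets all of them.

Base counts: A=6, T=10, G=4, C=4 (length 24).
Tm: Tm = 64.9 + 41·(8 − 16.4)/24 = 50.6°C ✓
homopolymer run: longest run = 2 ✓
GC clamp: 3' end TA has 0 G/C, need ≥1 ✗
GC content: GC 8/24 = 33.3%, outside 39.6–60.5% ✗

Fails: GC clamp, GC content.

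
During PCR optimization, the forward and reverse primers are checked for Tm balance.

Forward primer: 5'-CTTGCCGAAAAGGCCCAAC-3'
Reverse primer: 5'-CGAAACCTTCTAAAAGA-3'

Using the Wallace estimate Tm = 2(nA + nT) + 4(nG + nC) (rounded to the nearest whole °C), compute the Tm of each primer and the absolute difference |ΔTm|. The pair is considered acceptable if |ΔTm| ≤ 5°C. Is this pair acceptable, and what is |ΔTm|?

Forward: A=6 T=2 G=4 C=7 → Tm = 2·8 + 4·11 = 60°C.
Reverse: A=8 T=3 G=2 C=4 → Tm = 2·11 + 4·6 = 46°C.
|ΔTm| = |60 − 46| = 14°C, > 5°C.

|ΔTm| = 14°C; the pair is not acceptable.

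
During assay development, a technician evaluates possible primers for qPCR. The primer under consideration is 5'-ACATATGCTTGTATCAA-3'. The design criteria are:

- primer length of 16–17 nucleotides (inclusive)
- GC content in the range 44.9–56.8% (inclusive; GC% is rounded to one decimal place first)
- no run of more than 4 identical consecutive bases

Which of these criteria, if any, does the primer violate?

Base counts: A=6, T=6, G=2, C=3 (length 17).
length: length 17 ✓
GC content: GC 5/17 = 29.4%, outside 44.9–56.8% ✗
homopolymer run: longest run = 2 ✓

Fails: GC content.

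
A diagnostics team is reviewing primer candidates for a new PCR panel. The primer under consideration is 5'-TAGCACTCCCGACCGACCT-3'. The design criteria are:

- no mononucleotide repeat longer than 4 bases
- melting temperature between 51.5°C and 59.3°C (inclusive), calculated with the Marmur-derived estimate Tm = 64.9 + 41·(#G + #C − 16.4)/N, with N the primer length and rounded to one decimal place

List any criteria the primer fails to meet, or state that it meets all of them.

Base counts: A=4, T=3, G=3, C=9 (length 19).
homopolymer run: longest run = 3 ✓
Tm: Tm = 64.9 + 41·(12 − 16.4)/19 = 55.4°C ✓

Meets all criteria.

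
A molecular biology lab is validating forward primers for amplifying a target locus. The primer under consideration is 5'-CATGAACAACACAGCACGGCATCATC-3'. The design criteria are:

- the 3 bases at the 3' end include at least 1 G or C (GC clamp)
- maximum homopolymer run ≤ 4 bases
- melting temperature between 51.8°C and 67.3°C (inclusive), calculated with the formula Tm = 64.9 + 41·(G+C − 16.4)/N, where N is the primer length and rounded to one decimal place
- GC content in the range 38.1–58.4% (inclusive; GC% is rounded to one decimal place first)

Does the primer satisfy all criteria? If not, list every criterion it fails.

Meets all criteria.

Base counts: A=10, T=3, G=4, C=9 (length 26).
GC clamp: 3' end ATC has 1 G/C ✓
homopolymer run: longest run = 2 ✓
Tm: Tm = 64.9 + 41·(13 − 16.4)/26 = 59.5°C ✓
GC content: GC 13/26 = 50.0% ✓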